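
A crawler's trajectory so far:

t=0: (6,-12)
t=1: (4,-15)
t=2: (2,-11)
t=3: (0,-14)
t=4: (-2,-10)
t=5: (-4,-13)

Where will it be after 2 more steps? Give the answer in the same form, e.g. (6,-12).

(-8,-12)

Step-to-step displacements: (-2,-3), (-2,+4), (-2,-3), (-2,+4), (-2,-3) — a repeating cycle of length 2.
step 6: apply (-2,+4) → (-6,-9)
step 7: apply (-2,-3) → (-8,-12)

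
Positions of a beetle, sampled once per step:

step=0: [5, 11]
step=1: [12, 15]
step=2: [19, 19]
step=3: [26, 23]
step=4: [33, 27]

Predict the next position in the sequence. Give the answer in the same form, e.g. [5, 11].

[40, 31]

The position changes by [+7, +4] every step.
step 5: [33, 27] + [+7, +4] → [40, 31]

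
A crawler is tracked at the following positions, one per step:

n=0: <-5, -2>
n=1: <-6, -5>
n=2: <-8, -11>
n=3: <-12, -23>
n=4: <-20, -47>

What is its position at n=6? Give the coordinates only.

Step-to-step displacements: <-1, -3>, <-2, -6>, <-4, -12>, <-8, -24>; each is 2× the previous.
step 5: <-20, -47> + <-16, -48> → <-36, -95>
step 6: <-36, -95> + <-32, -96> → <-68, -191>

<-68, -191>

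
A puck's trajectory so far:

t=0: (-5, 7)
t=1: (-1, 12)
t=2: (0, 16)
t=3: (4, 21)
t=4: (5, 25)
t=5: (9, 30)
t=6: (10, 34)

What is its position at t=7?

(14, 39)

Differencing gives (+4, +5), (+1, +4), (+4, +5), (+1, +4), (+4, +5), (+1, +4). This is the pattern (+4, +5), (+1, +4) repeated.
step 7: apply (+4, +5) → (14, 39)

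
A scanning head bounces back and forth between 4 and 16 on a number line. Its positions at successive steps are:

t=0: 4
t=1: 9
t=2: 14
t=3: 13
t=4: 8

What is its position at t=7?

The value reflects between 4 and 16, moving 5 per step.
  step 5: 8 → 5
  step 6: 5 → 10
  step 7: 10 → 15

15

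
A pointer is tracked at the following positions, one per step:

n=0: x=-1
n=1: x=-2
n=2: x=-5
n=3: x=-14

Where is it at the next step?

x=-41

Consecutive displacements -1, -3, -9 scale by a factor of 3 each step.
step 4: -14 − 27 → x=-41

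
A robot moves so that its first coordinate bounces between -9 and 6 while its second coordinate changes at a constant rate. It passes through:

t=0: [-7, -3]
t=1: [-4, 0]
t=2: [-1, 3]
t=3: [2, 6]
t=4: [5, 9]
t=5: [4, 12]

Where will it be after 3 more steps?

[-5, 21]

The first coordinate travels 3 per step and bounces off the walls at -9 and 6.
  step 6: 4 → 1
  step 7: 1 → -2
  step 8: -2 → -5
The second coordinate changes by +3 each step: at step 8 it is 21.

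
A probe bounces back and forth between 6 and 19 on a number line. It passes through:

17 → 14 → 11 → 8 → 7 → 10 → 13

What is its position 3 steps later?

16

The value reflects between 6 and 19, moving 3 per step.
  step 7: 13 → 16
  step 8: 16 → 19
  step 9: 19 → 16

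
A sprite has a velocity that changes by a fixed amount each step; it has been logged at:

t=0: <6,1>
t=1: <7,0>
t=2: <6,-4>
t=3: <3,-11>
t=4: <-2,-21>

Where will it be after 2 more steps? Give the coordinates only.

Taking differences between consecutive positions: <+1,-1>, <-1,-4>, <-3,-7>, <-5,-10>. These grow by <-2,-3> each step.
step 5: <-2,-21> + <-7,-13> → <-9,-34>
step 6: <-9,-34> + <-9,-16> → <-18,-50>

<-18,-50>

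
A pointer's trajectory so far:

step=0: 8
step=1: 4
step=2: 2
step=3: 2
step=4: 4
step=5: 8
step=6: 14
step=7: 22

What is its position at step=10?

Successive displacements: -4, -2, +0, +2, +4, +6, +8 — each changes by +2.
step 8: 22 + 10 → 32
step 9: 32 + 12 → 44
step 10: 44 + 14 → 58

58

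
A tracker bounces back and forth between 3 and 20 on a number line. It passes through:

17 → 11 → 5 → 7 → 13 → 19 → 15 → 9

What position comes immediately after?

The value reflects between 3 and 20, moving 6 per step.
  step 8: 9 → 3

3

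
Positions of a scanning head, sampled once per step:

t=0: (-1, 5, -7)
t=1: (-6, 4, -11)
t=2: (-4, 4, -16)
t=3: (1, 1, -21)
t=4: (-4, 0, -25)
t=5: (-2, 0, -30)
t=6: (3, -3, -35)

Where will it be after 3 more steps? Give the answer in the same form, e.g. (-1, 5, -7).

Differencing gives (-5, -1, -4), (+2, +0, -5), (+5, -3, -5), (-5, -1, -4), (+2, +0, -5), (+5, -3, -5). This is the pattern (-5, -1, -4), (+2, +0, -5), (+5, -3, -5) repeated.
step 7: apply (-5, -1, -4) → (-2, -4, -39)
step 8: apply (+2, +0, -5) → (0, -4, -44)
step 9: apply (+5, -3, -5) → (5, -7, -49)

(5, -7, -49)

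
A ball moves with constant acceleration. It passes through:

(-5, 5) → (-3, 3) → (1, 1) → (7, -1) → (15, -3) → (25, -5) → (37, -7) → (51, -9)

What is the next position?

Taking differences between consecutive positions: (+2, -2), (+4, -2), (+6, -2), (+8, -2), (+10, -2), (+12, -2), (+14, -2). These grow by (+2, +0) each step.
step 8: (51, -9) + (+16, -2) → (67, -11)

(67, -11)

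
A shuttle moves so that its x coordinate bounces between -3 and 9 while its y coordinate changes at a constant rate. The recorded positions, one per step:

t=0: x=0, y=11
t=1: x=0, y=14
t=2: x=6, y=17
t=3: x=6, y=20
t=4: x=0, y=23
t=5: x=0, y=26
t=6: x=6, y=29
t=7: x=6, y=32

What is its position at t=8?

The x coordinate travels 6 per step and bounces off the walls at -3 and 9.
  step 8: 6 → 0
The y coordinate changes by +3 each step: at step 8 it is 35.

x=0, y=35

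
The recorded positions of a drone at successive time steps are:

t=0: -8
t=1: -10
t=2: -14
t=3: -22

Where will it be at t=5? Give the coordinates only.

Step-to-step displacements: -2, -4, -8; each is 2× the previous.
step 4: -22 − 16 → -38
step 5: -38 − 32 → -70

-70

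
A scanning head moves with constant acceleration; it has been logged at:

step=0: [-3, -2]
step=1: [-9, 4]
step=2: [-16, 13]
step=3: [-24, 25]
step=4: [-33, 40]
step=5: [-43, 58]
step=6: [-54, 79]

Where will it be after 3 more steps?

[-93, 160]

First differences are [-6, +6], [-7, +9], [-8, +12], [-9, +15], [-10, +18], [-11, +21]; their common second difference is [-1, +3] (constant acceleration).
step 7: [-54, 79] + [-12, +24] → [-66, 103]
step 8: [-66, 103] + [-13, +27] → [-79, 130]
step 9: [-79, 130] + [-14, +30] → [-93, 160]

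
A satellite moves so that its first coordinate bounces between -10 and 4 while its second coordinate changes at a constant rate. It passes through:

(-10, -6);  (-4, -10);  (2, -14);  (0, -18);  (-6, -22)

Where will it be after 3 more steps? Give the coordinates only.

The first coordinate travels 6 per step and bounces off the walls at -10 and 4.
  step 5: -6 → -8
  step 6: -8 → -2
  step 7: -2 → 4
The second coordinate changes by -4 each step: at step 7 it is -34.

(4, -34)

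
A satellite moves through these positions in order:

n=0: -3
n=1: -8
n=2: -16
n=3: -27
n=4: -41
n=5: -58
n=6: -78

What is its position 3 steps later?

Taking differences between consecutive positions: -5, -8, -11, -14, -17, -20. These grow by -3 each step.
step 7: -78 − 23 → -101
step 8: -101 − 26 → -127
step 9: -127 − 29 → -156

-156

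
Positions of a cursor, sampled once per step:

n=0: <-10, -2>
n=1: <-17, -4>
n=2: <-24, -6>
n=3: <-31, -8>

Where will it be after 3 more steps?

The position changes by <-7, -2> every step.
step 4: <-31, -8> + <-7, -2> → <-38, -10>
step 5: <-38, -10> + <-7, -2> → <-45, -12>
step 6: <-45, -12> + <-7, -2> → <-52, -14>

<-52, -14>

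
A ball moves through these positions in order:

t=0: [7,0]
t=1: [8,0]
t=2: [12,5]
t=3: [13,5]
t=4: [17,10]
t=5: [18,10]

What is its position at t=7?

Differencing gives [+1,+0], [+4,+5], [+1,+0], [+4,+5], [+1,+0]. This is the pattern [+1,+0], [+4,+5] repeated.
step 6: apply [+4,+5] → [22,15]
step 7: apply [+1,+0] → [23,15]

[23,15]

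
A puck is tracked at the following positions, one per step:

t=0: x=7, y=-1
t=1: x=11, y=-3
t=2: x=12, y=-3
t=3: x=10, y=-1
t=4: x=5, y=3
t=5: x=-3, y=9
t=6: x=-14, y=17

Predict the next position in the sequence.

First differences are (+4, -2), (+1, +0), (-2, +2), (-5, +4), (-8, +6), (-11, +8); their common second difference is (-3, +2) (constant acceleration).
step 7: x=-14, y=17 + (-14, +10) → x=-28, y=27

x=-28, y=27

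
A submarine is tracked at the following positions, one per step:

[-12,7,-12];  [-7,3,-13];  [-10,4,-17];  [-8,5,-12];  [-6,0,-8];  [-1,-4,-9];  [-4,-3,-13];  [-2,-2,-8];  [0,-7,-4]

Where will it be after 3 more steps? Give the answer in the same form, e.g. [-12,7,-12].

Step-to-step displacements: [+5,-4,-1], [-3,+1,-4], [+2,+1,+5], [+2,-5,+4], [+5,-4,-1], [-3,+1,-4], [+2,+1,+5], [+2,-5,+4] — a repeating cycle of length 4.
step 9: apply [+5,-4,-1] → [5,-11,-5]
step 10: apply [-3,+1,-4] → [2,-10,-9]
step 11: apply [+2,+1,+5] → [4,-9,-4]

[4,-9,-4]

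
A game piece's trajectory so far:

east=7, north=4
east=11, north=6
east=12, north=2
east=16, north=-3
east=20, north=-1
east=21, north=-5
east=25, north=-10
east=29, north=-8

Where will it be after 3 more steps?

Step-to-step displacements: (+4, +2), (+1, -4), (+4, -5), (+4, +2), (+1, -4), (+4, -5), (+4, +2) — a repeating cycle of length 3.
step 8: apply (+1, -4) → east=30, north=-12
step 9: apply (+4, -5) → east=34, north=-17
step 10: apply (+4, +2) → east=38, north=-15

east=38, north=-15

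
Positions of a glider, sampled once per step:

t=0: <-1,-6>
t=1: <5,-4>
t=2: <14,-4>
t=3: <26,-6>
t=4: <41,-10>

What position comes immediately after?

Taking differences between consecutive positions: <+6,+2>, <+9,+0>, <+12,-2>, <+15,-4>. These grow by <+3,-2> each step.
step 5: <41,-10> + <+18,-6> → <59,-16>

<59,-16>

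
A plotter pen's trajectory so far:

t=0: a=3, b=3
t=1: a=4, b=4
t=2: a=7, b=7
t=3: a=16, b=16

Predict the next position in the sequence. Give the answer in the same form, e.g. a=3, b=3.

Consecutive displacements (+1,+1), (+3,+3), (+9,+9) scale by a factor of 3 each step.
step 4: a=16, b=16 + (+27,+27) → a=43, b=43

a=43, b=43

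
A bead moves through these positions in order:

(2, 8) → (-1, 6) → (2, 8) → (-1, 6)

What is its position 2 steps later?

(-1, 6)

The jumps are (-3, -2), (+3, +2), (-3, -2) — a geometric progression with ratio -1.
step 4: (-1, 6) + (+3, +2) → (2, 8)
step 5: (2, 8) + (-3, -2) → (-1, 6)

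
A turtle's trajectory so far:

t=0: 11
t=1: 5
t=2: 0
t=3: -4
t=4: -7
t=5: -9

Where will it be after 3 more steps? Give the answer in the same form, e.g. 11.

Successive displacements: -6, -5, -4, -3, -2 — each changes by +1.
step 6: -9 − 1 → -10
step 7: -10 + 0 → -10
step 8: -10 + 1 → -9

-9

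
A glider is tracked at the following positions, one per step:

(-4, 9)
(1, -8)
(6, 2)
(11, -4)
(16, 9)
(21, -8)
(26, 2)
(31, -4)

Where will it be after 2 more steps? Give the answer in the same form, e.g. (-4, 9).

(41, -8)

First: linear, +5 per step → 41 at step 9.
Second: cycles through 9, -8, 2, -4 every 4 steps. Step 9 lands at position 1 of the cycle → -8.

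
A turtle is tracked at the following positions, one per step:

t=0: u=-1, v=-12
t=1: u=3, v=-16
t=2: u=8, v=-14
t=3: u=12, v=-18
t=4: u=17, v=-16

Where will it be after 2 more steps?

u=26, v=-18

Differencing gives (+4,-4), (+5,+2), (+4,-4), (+5,+2). This is the pattern (+4,-4), (+5,+2) repeated.
step 5: apply (+4,-4) → u=21, v=-20
step 6: apply (+5,+2) → u=26, v=-18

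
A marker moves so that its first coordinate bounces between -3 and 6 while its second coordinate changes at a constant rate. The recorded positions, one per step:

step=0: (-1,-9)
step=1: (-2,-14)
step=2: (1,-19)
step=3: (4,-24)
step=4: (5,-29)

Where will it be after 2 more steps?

The first coordinate reflects between -3 and 6, moving 3 per step.
  step 5: 5 → 2
  step 6: 2 → -1
The second coordinate changes by -5 each step: at step 6 it is -39.

(-1,-39)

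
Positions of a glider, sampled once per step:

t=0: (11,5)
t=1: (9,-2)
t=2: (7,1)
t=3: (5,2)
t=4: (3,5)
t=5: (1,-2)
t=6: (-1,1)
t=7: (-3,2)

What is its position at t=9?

(-7,-2)

The first coordinate changes by -2 each step, so at step 9 it is 11 + 9·(-2) = -7.
The second coordinate repeats the cycle [5, -2, 1, 2] with period 4; step 9 mod 4 = 1, giving -2.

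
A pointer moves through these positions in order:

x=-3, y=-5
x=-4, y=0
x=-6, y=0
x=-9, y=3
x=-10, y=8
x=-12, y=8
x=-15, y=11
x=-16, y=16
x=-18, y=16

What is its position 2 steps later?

Differencing gives (-1, +5), (-2, +0), (-3, +3), (-1, +5), (-2, +0), (-3, +3), (-1, +5), (-2, +0). This is the pattern (-1, +5), (-2, +0), (-3, +3) repeated.
step 9: apply (-3, +3) → x=-21, y=19
step 10: apply (-1, +5) → x=-22, y=24

x=-22, y=24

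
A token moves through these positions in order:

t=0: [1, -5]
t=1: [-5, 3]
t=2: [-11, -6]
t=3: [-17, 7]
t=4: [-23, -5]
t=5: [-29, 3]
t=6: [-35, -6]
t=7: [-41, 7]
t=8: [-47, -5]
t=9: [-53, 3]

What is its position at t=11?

The first coordinate changes by -6 each step, so at step 11 it is 1 + 11·(-6) = -65.
The second coordinate repeats the cycle [-5, 3, -6, 7] with period 4; step 11 mod 4 = 3, giving 7.

[-65, 7]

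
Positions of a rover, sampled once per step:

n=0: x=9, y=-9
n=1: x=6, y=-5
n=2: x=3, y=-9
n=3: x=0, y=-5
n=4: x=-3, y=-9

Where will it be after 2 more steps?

The x coordinate changes by -3 each step, so at step 6 it is 9 + 6·(-3) = -9.
The y coordinate repeats the cycle [-9, -5] with period 2; step 6 mod 2 = 0, giving -9.

x=-9, y=-9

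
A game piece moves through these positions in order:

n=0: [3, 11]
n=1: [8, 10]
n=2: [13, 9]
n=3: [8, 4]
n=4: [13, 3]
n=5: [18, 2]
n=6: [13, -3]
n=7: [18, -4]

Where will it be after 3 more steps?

Differencing gives [+5, -1], [+5, -1], [-5, -5], [+5, -1], [+5, -1], [-5, -5], [+5, -1]. This is the pattern [+5, -1], [+5, -1], [-5, -5] repeated.
step 8: apply [+5, -1] → [23, -5]
step 9: apply [-5, -5] → [18, -10]
step 10: apply [+5, -1] → [23, -11]

[23, -11]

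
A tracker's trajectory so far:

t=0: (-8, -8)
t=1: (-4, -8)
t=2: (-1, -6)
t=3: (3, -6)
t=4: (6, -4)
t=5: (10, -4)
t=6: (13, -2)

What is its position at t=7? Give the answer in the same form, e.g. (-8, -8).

Differencing gives (+4, +0), (+3, +2), (+4, +0), (+3, +2), (+4, +0), (+3, +2). This is the pattern (+4, +0), (+3, +2) repeated.
step 7: apply (+4, +0) → (17, -2)

(17, -2)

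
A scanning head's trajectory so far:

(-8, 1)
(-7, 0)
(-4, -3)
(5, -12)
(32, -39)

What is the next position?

(113, -120)

Consecutive displacements (+1, -1), (+3, -3), (+9, -9), (+27, -27) scale by a factor of 3 each step.
step 5: (32, -39) + (+81, -81) → (113, -120)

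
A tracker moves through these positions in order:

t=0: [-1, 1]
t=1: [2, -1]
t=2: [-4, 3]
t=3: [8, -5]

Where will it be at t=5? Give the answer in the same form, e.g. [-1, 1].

The jumps are [+3, -2], [-6, +4], [+12, -8] — a geometric progression with ratio -2.
step 4: [8, -5] + [-24, +16] → [-16, 11]
step 5: [-16, 11] + [+48, -32] → [32, -21]

[32, -21]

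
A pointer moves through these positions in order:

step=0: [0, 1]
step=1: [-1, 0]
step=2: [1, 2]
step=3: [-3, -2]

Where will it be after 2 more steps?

[-11, -10]

The jumps are [-1, -1], [+2, +2], [-4, -4] — a geometric progression with ratio -2.
step 4: [-3, -2] + [+8, +8] → [5, 6]
step 5: [5, 6] + [-16, -16] → [-11, -10]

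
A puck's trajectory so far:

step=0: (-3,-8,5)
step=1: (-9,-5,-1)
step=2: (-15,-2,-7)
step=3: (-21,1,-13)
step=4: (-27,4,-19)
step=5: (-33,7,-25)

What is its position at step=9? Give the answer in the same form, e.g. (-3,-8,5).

(-57,19,-49)

The position changes by (-6,+3,-6) every step.
step 6: (-33,7,-25) + (-6,+3,-6) → (-39,10,-31)
step 7: (-39,10,-31) + (-6,+3,-6) → (-45,13,-37)
step 8: (-45,13,-37) + (-6,+3,-6) → (-51,16,-43)
step 9: (-51,16,-43) + (-6,+3,-6) → (-57,19,-49)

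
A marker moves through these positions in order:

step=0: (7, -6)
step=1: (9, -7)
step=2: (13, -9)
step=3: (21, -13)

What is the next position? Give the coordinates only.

The jumps are (+2, -1), (+4, -2), (+8, -4) — a geometric progression with ratio 2.
step 4: (21, -13) + (+16, -8) → (37, -21)

(37, -21)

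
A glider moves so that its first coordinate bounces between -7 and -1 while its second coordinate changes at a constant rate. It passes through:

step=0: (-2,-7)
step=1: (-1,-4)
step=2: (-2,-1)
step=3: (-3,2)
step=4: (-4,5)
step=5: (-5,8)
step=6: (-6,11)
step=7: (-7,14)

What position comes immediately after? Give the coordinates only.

The first coordinate travels 1 per step and bounces off the walls at -7 and -1.
  step 8: -7 → -6
The second coordinate changes by +3 each step: at step 8 it is 17.

(-6,17)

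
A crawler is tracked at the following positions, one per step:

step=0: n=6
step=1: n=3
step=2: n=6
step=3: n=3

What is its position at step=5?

The jumps are -3, +3, -3 — a geometric progression with ratio -1.
step 4: 3 + 3 → n=6
step 5: 6 − 3 → n=3

n=3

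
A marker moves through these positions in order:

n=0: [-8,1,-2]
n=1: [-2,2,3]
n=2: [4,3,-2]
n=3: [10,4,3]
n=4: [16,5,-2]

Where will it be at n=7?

[34,8,3]

The first coordinate changes by +6 each step, so at step 7 it is -8 + 7·(6) = 34.
The second coordinate changes by +1 each step, so at step 7 it is 1 + 7·(1) = 8.
The third coordinate repeats the cycle [-2, 3] with period 2; step 7 mod 2 = 1, giving 3.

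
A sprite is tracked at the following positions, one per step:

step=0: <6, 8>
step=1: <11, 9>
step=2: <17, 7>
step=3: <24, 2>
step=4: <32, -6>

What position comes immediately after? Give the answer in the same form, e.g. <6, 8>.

Successive displacements: <+5, +1>, <+6, -2>, <+7, -5>, <+8, -8> — each changes by <+1, -3>.
step 5: <32, -6> + <+9, -11> → <41, -17>

<41, -17>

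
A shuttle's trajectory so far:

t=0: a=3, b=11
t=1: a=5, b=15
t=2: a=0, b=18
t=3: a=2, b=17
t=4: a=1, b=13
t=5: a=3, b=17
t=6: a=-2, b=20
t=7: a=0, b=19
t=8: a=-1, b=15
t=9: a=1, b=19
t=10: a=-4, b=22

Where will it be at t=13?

Differencing gives (+2, +4), (-5, +3), (+2, -1), (-1, -4), (+2, +4), (-5, +3), (+2, -1), (-1, -4), (+2, +4), (-5, +3). This is the pattern (+2, +4), (-5, +3), (+2, -1), (-1, -4) repeated.
step 11: apply (+2, -1) → a=-2, b=21
step 12: apply (-1, -4) → a=-3, b=17
step 13: apply (+2, +4) → a=-1, b=21

a=-1, b=21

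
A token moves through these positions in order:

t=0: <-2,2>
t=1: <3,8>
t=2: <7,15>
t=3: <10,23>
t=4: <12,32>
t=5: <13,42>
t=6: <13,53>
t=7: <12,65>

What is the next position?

<10,78>

Taking differences between consecutive positions: <+5,+6>, <+4,+7>, <+3,+8>, <+2,+9>, <+1,+10>, <+0,+11>, <-1,+12>. These grow by <-1,+1> each step.
step 8: <12,65> + <-2,+13> → <10,78>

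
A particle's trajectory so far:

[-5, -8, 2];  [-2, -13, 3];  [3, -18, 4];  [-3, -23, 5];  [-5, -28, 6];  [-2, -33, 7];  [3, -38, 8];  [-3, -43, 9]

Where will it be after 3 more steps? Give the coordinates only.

The first coordinate repeats the cycle [-5, -2, 3, -3] with period 4; step 10 mod 4 = 2, giving 3.
The second coordinate changes by -5 each step, so at step 10 it is -8 + 10·(-5) = -58.
The third coordinate changes by +1 each step, so at step 10 it is 2 + 10·(1) = 12.

[3, -58, 12]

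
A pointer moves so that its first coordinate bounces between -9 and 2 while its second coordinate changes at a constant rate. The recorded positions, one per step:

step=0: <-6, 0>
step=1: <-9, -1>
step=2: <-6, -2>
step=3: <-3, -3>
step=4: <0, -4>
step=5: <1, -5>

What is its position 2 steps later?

<-5, -7>

The first coordinate travels 3 per step and bounces off the walls at -9 and 2.
  step 6: 1 → -2
  step 7: -2 → -5
The second coordinate changes by -1 each step: at step 7 it is -7.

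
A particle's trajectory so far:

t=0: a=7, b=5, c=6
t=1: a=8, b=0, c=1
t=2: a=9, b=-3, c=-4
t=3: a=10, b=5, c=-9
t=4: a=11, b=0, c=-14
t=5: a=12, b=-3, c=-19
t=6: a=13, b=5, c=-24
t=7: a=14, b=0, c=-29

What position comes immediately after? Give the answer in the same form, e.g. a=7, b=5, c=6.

The a coordinate changes by +1 each step, so at step 8 it is 7 + 8·(1) = 15.
The b coordinate repeats the cycle [5, 0, -3] with period 3; step 8 mod 3 = 2, giving -3.
The c coordinate changes by -5 each step, so at step 8 it is 6 + 8·(-5) = -34.

a=15, b=-3, c=-34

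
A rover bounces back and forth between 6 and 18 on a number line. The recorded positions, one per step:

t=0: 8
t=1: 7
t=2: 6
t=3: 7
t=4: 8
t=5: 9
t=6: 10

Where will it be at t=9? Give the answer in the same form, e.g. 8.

13

The value reflects between 6 and 18, moving 1 per step.
  step 7: 10 → 11
  step 8: 11 → 12
  step 9: 12 → 13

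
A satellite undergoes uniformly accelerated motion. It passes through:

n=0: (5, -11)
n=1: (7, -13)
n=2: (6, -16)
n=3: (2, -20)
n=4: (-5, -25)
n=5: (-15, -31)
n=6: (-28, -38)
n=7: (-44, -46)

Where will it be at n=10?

(-110, -76)

Successive displacements: (+2, -2), (-1, -3), (-4, -4), (-7, -5), (-10, -6), (-13, -7), (-16, -8) — each changes by (-3, -1).
step 8: (-44, -46) + (-19, -9) → (-63, -55)
step 9: (-63, -55) + (-22, -10) → (-85, -65)
step 10: (-85, -65) + (-25, -11) → (-110, -76)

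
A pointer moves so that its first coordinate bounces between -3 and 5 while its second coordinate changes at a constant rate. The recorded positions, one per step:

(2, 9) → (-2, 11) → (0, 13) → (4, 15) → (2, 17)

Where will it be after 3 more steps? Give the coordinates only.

The first coordinate reflects between -3 and 5, moving 4 per step.
  step 5: 2 → -2
  step 6: -2 → 0
  step 7: 0 → 4
The second coordinate changes by +2 each step: at step 7 it is 23.

(4, 23)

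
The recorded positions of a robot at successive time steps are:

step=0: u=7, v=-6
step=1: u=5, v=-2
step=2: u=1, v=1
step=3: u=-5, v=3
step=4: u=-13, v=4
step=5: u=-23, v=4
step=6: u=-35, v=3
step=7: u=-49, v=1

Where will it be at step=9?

u=-83, v=-6

Successive displacements: (-2,+4), (-4,+3), (-6,+2), (-8,+1), (-10,+0), (-12,-1), (-14,-2) — each changes by (-2,-1).
step 8: u=-49, v=1 + (-16,-3) → u=-65, v=-2
step 9: u=-65, v=-2 + (-18,-4) → u=-83, v=-6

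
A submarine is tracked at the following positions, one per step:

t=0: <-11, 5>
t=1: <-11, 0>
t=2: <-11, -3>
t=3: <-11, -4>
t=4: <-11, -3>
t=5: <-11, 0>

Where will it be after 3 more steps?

<-11, 21>

Taking differences between consecutive positions: <+0, -5>, <+0, -3>, <+0, -1>, <+0, +1>, <+0, +3>. These grow by <+0, +2> each step.
step 6: <-11, 0> + <+0, +5> → <-11, 5>
step 7: <-11, 5> + <+0, +7> → <-11, 12>
step 8: <-11, 12> + <+0, +9> → <-11, 21>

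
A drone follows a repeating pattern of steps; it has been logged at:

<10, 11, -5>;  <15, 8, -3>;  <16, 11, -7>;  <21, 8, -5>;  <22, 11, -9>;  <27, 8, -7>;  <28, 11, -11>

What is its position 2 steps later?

<34, 11, -13>

Step-to-step displacements: <+5, -3, +2>, <+1, +3, -4>, <+5, -3, +2>, <+1, +3, -4>, <+5, -3, +2>, <+1, +3, -4> — a repeating cycle of length 2.
step 7: apply <+5, -3, +2> → <33, 8, -9>
step 8: apply <+1, +3, -4> → <34, 11, -13>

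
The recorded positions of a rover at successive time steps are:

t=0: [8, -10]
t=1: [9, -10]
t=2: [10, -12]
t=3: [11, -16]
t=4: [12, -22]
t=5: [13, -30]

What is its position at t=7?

Successive displacements: [+1, +0], [+1, -2], [+1, -4], [+1, -6], [+1, -8] — each changes by [+0, -2].
step 6: [13, -30] + [+1, -10] → [14, -40]
step 7: [14, -40] + [+1, -12] → [15, -52]

[15, -52]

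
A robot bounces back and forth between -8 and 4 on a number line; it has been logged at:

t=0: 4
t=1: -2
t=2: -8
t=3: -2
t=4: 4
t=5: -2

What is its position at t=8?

4

The value travels 6 per step and bounces off the walls at -8 and 4.
  step 6: -2 → -8
  step 7: -8 → -2
  step 8: -2 → 4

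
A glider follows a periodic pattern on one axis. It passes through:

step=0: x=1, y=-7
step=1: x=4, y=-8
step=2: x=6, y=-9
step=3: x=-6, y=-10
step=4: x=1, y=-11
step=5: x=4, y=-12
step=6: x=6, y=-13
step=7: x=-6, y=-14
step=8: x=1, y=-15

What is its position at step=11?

X: cycles through 1, 4, 6, -6 every 4 steps. Step 11 lands at position 3 of the cycle → -6.
Y: linear, -1 per step → -18 at step 11.

x=-6, y=-18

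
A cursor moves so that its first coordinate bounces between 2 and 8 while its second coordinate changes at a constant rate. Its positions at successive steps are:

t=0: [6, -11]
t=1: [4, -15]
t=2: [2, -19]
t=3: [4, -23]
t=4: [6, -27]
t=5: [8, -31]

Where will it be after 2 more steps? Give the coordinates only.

The first coordinate travels 2 per step and bounces off the walls at 2 and 8.
  step 6: 8 → 6
  step 7: 6 → 4
The second coordinate changes by -4 each step: at step 7 it is -39.

[4, -39]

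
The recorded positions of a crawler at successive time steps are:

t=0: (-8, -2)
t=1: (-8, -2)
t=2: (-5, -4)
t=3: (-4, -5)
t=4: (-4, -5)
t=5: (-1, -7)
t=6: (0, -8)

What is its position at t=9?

(4, -11)

The moves between consecutive positions are (+0, +0), (+3, -2), (+1, -1), (+0, +0), (+3, -2), (+1, -1); they repeat the 3-cycle [(+0, +0), (+3, -2), (+1, -1)].
step 7: apply (+0, +0) → (0, -8)
step 8: apply (+3, -2) → (3, -10)
step 9: apply (+1, -1) → (4, -11)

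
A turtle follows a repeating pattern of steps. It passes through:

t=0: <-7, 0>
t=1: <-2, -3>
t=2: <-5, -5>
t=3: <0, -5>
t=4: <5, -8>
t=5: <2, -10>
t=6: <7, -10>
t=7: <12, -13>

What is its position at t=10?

<19, -18>

Step-to-step displacements: <+5, -3>, <-3, -2>, <+5, +0>, <+5, -3>, <-3, -2>, <+5, +0>, <+5, -3> — a repeating cycle of length 3.
step 8: apply <-3, -2> → <9, -15>
step 9: apply <+5, +0> → <14, -15>
step 10: apply <+5, -3> → <19, -18>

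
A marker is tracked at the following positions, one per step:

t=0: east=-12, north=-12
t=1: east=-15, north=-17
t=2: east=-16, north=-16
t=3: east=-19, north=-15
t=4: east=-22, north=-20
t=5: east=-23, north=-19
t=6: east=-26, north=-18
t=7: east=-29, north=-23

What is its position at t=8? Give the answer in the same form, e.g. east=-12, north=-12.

east=-30, north=-22

Step-to-step displacements: (-3, -5), (-1, +1), (-3, +1), (-3, -5), (-1, +1), (-3, +1), (-3, -5) — a repeating cycle of length 3.
step 8: apply (-1, +1) → east=-30, north=-22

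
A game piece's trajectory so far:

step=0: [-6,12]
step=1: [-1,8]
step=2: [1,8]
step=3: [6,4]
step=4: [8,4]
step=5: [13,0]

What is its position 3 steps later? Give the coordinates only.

Step-to-step displacements: [+5,-4], [+2,+0], [+5,-4], [+2,+0], [+5,-4] — a repeating cycle of length 2.
step 6: apply [+2,+0] → [15,0]
step 7: apply [+5,-4] → [20,-4]
step 8: apply [+2,+0] → [22,-4]

[22,-4]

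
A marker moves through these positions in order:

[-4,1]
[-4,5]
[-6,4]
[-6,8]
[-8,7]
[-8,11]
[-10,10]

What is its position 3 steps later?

Differencing gives [+0,+4], [-2,-1], [+0,+4], [-2,-1], [+0,+4], [-2,-1]. This is the pattern [+0,+4], [-2,-1] repeated.
step 7: apply [+0,+4] → [-10,14]
step 8: apply [-2,-1] → [-12,13]
step 9: apply [+0,+4] → [-12,17]

[-12,17]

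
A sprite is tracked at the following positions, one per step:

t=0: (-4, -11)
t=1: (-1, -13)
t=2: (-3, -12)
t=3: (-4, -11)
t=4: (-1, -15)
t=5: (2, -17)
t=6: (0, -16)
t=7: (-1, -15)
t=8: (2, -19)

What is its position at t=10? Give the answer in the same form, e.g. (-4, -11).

The moves between consecutive positions are (+3, -2), (-2, +1), (-1, +1), (+3, -4), (+3, -2), (-2, +1), (-1, +1), (+3, -4); they repeat the 4-cycle [(+3, -2), (-2, +1), (-1, +1), (+3, -4)].
step 9: apply (+3, -2) → (5, -21)
step 10: apply (-2, +1) → (3, -20)

(3, -20)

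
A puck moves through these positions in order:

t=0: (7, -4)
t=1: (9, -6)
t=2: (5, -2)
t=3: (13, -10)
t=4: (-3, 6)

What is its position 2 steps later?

Consecutive displacements (+2, -2), (-4, +4), (+8, -8), (-16, +16) scale by a factor of -2 each step.
step 5: (-3, 6) + (+32, -32) → (29, -26)
step 6: (29, -26) + (-64, +64) → (-35, 38)

(-35, 38)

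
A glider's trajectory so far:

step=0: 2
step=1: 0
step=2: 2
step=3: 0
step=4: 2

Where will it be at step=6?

Step-to-step displacements: -2, +2, -2, +2; each is -1× the previous.
step 5: 2 − 2 → 0
step 6: 0 + 2 → 2

2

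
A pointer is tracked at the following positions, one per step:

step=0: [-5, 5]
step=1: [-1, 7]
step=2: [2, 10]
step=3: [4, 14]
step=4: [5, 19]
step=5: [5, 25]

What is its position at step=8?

Successive displacements: [+4, +2], [+3, +3], [+2, +4], [+1, +5], [+0, +6] — each changes by [-1, +1].
step 6: [5, 25] + [-1, +7] → [4, 32]
step 7: [4, 32] + [-2, +8] → [2, 40]
step 8: [2, 40] + [-3, +9] → [-1, 49]

[-1, 49]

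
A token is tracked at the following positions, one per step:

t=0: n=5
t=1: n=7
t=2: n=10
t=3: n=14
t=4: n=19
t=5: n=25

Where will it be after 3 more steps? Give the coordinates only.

n=49

First differences are +2, +3, +4, +5, +6; their common second difference is +1 (constant acceleration).
step 6: 25 + 7 → n=32
step 7: 32 + 8 → n=40
step 8: 40 + 9 → n=49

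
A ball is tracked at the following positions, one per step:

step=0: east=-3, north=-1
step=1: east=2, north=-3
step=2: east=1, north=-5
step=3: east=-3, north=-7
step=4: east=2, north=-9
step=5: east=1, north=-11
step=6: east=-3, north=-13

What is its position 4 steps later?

east=2, north=-21

East: cycles through -3, 2, 1 every 3 steps. Step 10 lands at position 1 of the cycle → 2.
North: linear, -2 per step → -21 at step 10.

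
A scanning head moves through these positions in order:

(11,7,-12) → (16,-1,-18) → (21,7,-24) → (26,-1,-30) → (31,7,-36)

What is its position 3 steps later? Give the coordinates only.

The first coordinate changes by +5 each step, so at step 7 it is 11 + 7·(5) = 46.
The second coordinate repeats the cycle [7, -1] with period 2; step 7 mod 2 = 1, giving -1.
The third coordinate changes by -6 each step, so at step 7 it is -12 + 7·(-6) = -54.

(46,-1,-54)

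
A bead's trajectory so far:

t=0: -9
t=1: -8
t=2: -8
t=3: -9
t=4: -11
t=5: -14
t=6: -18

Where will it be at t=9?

-36

Successive displacements: +1, +0, -1, -2, -3, -4 — each changes by -1.
step 7: -18 − 5 → -23
step 8: -23 − 6 → -29
step 9: -29 − 7 → -36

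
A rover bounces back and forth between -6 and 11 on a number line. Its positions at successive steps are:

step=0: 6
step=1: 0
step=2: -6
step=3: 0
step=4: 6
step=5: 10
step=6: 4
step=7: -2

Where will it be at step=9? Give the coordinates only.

2

The value reflects between -6 and 11, moving 6 per step.
  step 8: -2 → -4
  step 9: -4 → 2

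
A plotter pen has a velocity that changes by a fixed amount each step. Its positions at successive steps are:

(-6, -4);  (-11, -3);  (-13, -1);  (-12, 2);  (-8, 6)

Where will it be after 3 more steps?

Taking differences between consecutive positions: (-5, +1), (-2, +2), (+1, +3), (+4, +4). These grow by (+3, +1) each step.
step 5: (-8, 6) + (+7, +5) → (-1, 11)
step 6: (-1, 11) + (+10, +6) → (9, 17)
step 7: (9, 17) + (+13, +7) → (22, 24)

(22, 24)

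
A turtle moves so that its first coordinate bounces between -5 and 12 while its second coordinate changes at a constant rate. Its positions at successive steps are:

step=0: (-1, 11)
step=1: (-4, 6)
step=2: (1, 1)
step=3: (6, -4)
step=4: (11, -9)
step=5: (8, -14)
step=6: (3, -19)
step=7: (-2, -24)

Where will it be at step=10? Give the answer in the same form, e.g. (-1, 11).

(7, -39)

The first coordinate travels 5 per step and bounces off the walls at -5 and 12.
  step 8: -2 → -3
  step 9: -3 → 2
  step 10: 2 → 7
The second coordinate changes by -5 each step: at step 10 it is -39.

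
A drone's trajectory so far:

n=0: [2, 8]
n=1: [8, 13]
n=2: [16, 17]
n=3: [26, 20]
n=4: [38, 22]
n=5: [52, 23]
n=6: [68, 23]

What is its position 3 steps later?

Taking differences between consecutive positions: [+6, +5], [+8, +4], [+10, +3], [+12, +2], [+14, +1], [+16, +0]. These grow by [+2, -1] each step.
step 7: [68, 23] + [+18, -1] → [86, 22]
step 8: [86, 22] + [+20, -2] → [106, 20]
step 9: [106, 20] + [+22, -3] → [128, 17]

[128, 17]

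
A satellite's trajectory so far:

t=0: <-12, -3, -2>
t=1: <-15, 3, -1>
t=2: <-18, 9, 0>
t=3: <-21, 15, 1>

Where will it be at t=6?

The position changes by <-3, +6, +1> every step.
step 4: <-21, 15, 1> + <-3, +6, +1> → <-24, 21, 2>
step 5: <-24, 21, 2> + <-3, +6, +1> → <-27, 27, 3>
step 6: <-27, 27, 3> + <-3, +6, +1> → <-30, 33, 4>

<-30, 33, 4>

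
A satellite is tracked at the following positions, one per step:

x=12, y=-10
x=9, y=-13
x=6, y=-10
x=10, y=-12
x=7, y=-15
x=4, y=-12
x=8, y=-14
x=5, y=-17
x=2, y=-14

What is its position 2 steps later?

Differencing gives (-3, -3), (-3, +3), (+4, -2), (-3, -3), (-3, +3), (+4, -2), (-3, -3), (-3, +3). This is the pattern (-3, -3), (-3, +3), (+4, -2) repeated.
step 9: apply (+4, -2) → x=6, y=-16
step 10: apply (-3, -3) → x=3, y=-19

x=3, y=-19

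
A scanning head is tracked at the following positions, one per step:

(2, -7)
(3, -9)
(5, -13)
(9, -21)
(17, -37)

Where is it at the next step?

(33, -69)

The jumps are (+1, -2), (+2, -4), (+4, -8), (+8, -16) — a geometric progression with ratio 2.
step 5: (17, -37) + (+16, -32) → (33, -69)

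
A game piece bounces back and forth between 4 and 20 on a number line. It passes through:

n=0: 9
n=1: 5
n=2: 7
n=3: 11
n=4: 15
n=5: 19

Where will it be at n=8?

9

The value travels 4 per step and bounces off the walls at 4 and 20.
  step 6: 19 → 17
  step 7: 17 → 13
  step 8: 13 → 9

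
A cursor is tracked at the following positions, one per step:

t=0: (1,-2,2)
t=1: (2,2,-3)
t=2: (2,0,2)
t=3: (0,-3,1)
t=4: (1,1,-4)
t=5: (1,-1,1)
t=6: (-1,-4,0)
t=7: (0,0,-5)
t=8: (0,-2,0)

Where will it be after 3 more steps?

(-1,-3,-1)

Differencing gives (+1,+4,-5), (+0,-2,+5), (-2,-3,-1), (+1,+4,-5), (+0,-2,+5), (-2,-3,-1), (+1,+4,-5), (+0,-2,+5). This is the pattern (+1,+4,-5), (+0,-2,+5), (-2,-3,-1) repeated.
step 9: apply (-2,-3,-1) → (-2,-5,-1)
step 10: apply (+1,+4,-5) → (-1,-1,-6)
step 11: apply (+0,-2,+5) → (-1,-3,-1)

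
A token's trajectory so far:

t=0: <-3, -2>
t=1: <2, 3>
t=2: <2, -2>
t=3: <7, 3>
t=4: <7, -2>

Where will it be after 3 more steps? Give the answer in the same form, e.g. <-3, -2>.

<17, 3>

The moves between consecutive positions are <+5, +5>, <+0, -5>, <+5, +5>, <+0, -5>; they repeat the 2-cycle [<+5, +5>, <+0, -5>].
step 5: apply <+5, +5> → <12, 3>
step 6: apply <+0, -5> → <12, -2>
step 7: apply <+5, +5> → <17, 3>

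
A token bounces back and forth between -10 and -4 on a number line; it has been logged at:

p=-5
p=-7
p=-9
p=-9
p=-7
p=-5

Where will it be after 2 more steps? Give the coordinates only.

p=-7

The value reflects between -10 and -4, moving 2 per step.
  step 6: -5 → -5
  step 7: -5 → -7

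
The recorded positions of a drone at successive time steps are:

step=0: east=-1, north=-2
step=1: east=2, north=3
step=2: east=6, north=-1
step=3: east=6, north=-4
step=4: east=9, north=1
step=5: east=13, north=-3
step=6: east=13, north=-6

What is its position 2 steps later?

east=20, north=-5

Differencing gives (+3, +5), (+4, -4), (+0, -3), (+3, +5), (+4, -4), (+0, -3). This is the pattern (+3, +5), (+4, -4), (+0, -3) repeated.
step 7: apply (+3, +5) → east=16, north=-1
step 8: apply (+4, -4) → east=20, north=-5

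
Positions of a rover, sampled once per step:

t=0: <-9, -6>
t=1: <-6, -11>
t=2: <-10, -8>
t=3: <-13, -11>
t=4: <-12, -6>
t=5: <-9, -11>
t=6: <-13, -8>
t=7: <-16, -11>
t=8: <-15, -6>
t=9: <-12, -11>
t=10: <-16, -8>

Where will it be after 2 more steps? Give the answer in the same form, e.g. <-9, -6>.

Step-to-step displacements: <+3, -5>, <-4, +3>, <-3, -3>, <+1, +5>, <+3, -5>, <-4, +3>, <-3, -3>, <+1, +5>, <+3, -5>, <-4, +3> — a repeating cycle of length 4.
step 11: apply <-3, -3> → <-19, -11>
step 12: apply <+1, +5> → <-18, -6>

<-18, -6>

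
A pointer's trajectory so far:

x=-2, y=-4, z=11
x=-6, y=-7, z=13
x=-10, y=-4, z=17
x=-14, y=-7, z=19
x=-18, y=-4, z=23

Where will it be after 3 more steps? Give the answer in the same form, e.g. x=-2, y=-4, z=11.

Step-to-step displacements: (-4,-3,+2), (-4,+3,+4), (-4,-3,+2), (-4,+3,+4) — a repeating cycle of length 2.
step 5: apply (-4,-3,+2) → x=-22, y=-7, z=25
step 6: apply (-4,+3,+4) → x=-26, y=-4, z=29
step 7: apply (-4,-3,+2) → x=-30, y=-7, z=31

x=-30, y=-7, z=31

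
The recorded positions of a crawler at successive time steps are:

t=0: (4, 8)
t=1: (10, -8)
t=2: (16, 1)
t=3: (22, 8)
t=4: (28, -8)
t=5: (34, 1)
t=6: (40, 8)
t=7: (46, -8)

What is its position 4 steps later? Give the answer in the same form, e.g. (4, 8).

(70, 1)

First: linear, +6 per step → 70 at step 11.
Second: cycles through 8, -8, 1 every 3 steps. Step 11 lands at position 2 of the cycle → 1.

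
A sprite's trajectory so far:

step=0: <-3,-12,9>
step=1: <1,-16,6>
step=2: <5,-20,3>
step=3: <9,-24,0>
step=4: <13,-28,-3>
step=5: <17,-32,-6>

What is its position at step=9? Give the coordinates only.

Each step adds <+4,-4,-3> to the position.
step 6: <17,-32,-6> + <+4,-4,-3> → <21,-36,-9>
step 7: <21,-36,-9> + <+4,-4,-3> → <25,-40,-12>
step 8: <25,-40,-12> + <+4,-4,-3> → <29,-44,-15>
step 9: <29,-44,-15> + <+4,-4,-3> → <33,-48,-18>

<33,-48,-18>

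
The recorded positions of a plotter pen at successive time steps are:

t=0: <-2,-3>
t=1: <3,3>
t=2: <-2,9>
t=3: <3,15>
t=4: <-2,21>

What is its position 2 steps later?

<-2,33>

The first coordinate repeats the cycle [-2, 3] with period 2; step 6 mod 2 = 0, giving -2.
The second coordinate changes by +6 each step, so at step 6 it is -3 + 6·(6) = 33.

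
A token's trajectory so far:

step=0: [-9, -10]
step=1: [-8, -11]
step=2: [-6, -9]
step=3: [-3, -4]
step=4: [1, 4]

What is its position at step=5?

First differences are [+1, -1], [+2, +2], [+3, +5], [+4, +8]; their common second difference is [+1, +3] (constant acceleration).
step 5: [1, 4] + [+5, +11] → [6, 15]

[6, 15]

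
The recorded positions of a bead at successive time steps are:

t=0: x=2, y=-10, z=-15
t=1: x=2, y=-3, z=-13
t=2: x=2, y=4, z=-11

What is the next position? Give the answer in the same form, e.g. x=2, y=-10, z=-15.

x=2, y=11, z=-9

The position changes by (+0, +7, +2) every step.
step 3: x=2, y=4, z=-11 + (+0, +7, +2) → x=2, y=11, z=-9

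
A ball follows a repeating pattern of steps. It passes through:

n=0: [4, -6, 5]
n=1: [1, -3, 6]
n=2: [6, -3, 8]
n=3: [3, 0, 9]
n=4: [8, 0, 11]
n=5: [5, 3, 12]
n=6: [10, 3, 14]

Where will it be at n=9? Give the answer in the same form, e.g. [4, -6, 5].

Differencing gives [-3, +3, +1], [+5, +0, +2], [-3, +3, +1], [+5, +0, +2], [-3, +3, +1], [+5, +0, +2]. This is the pattern [-3, +3, +1], [+5, +0, +2] repeated.
step 7: apply [-3, +3, +1] → [7, 6, 15]
step 8: apply [+5, +0, +2] → [12, 6, 17]
step 9: apply [-3, +3, +1] → [9, 9, 18]

[9, 9, 18]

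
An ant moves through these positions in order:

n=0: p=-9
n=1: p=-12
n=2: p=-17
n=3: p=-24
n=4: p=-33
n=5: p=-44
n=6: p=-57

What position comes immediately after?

p=-72

Taking differences between consecutive positions: -3, -5, -7, -9, -11, -13. These grow by -2 each step.
step 7: -57 − 15 → p=-72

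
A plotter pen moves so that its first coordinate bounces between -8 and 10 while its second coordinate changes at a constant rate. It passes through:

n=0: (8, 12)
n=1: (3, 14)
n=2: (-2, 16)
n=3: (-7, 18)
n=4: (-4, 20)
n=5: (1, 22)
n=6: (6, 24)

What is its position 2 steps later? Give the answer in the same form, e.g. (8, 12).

The first coordinate reflects between -8 and 10, moving 5 per step.
  step 7: 6 → 9
  step 8: 9 → 4
The second coordinate changes by +2 each step: at step 8 it is 28.

(4, 28)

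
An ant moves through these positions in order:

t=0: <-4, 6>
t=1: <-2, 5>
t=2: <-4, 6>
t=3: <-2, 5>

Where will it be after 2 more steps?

Step-to-step displacements: <+2, -1>, <-2, +1>, <+2, -1>; each is -1× the previous.
step 4: <-2, 5> + <-2, +1> → <-4, 6>
step 5: <-4, 6> + <+2, -1> → <-2, 5>

<-2, 5>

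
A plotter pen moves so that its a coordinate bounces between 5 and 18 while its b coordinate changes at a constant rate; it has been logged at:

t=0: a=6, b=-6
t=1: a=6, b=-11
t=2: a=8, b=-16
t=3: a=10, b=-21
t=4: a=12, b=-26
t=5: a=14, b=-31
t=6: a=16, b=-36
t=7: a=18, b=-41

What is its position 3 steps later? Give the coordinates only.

a=12, b=-56

The a coordinate travels 2 per step and bounces off the walls at 5 and 18.
  step 8: 18 → 16
  step 9: 16 → 14
  step 10: 14 → 12
The b coordinate changes by -5 each step: at step 10 it is -56.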